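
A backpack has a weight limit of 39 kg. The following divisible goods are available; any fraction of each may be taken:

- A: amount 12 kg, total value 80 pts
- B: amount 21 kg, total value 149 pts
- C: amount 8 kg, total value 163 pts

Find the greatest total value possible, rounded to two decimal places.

Take in order of value per unit:
- C (163/8 per unit): all 8 → value 163, running total 163.00
- B (149/21 per unit): all 21 → value 149, running total 312.00
- A (80/12 per unit): 10 of 12 → value 10×80/12 = 66.6667, running total 378.67
Total 378.67.

378.67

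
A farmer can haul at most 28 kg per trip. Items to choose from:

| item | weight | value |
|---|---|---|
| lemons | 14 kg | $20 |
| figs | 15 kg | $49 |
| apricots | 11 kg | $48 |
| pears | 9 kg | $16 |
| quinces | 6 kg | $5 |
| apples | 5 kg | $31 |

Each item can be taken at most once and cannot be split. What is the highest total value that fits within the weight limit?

Check high-value combinations within 28 kg:
- figs+apricots: weight 15+11=26, value 49+48=97
- apricots+pears+apples: weight 11+9+5=25, value 48+16+31=95
- figs+quinces+apples: weight 15+6+5=26, value 49+5+31=85
- apricots+quinces+apples: weight 11+6+5=22, value 48+5+31=84
Best: $97.

$97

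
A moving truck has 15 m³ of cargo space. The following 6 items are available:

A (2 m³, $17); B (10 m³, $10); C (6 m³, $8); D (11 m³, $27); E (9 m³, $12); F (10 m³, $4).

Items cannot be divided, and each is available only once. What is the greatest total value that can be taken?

This is a 0/1 knapsack; check combinations near the capacity.
- A+D: volume 2+11=13, value 17+27=44
- A+E: volume 2+9=11, value 17+12=29
- D: volume 11, value 27
- A+B: volume 2+10=12, value 17+10=27
- A+C: volume 2+6=8, value 17+8=25
Best: $44.

$44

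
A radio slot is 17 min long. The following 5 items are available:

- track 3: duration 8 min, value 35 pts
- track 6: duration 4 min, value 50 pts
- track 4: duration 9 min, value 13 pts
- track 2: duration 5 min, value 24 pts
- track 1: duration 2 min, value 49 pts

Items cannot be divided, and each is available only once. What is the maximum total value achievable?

Check high-value combinations within 17 min:
- track 3+track 6+track 1: duration 8+4+2=14, value 35+50+49=134
- track 6+track 2+track 1: duration 4+5+2=11, value 50+24+49=123
- track 6+track 4+track 1: duration 4+9+2=15, value 50+13+49=112
Best: 134 pts.

134 pts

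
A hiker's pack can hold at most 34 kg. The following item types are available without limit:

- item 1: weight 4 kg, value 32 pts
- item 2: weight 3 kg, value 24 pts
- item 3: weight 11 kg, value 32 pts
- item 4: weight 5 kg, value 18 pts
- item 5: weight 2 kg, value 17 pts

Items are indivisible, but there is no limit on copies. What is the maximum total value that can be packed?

289 pts

Best value-per-unit is item 5 at 17/2, and filling with it alone uses weight 17×2=34. No mix of the others beats 17×17 = 289.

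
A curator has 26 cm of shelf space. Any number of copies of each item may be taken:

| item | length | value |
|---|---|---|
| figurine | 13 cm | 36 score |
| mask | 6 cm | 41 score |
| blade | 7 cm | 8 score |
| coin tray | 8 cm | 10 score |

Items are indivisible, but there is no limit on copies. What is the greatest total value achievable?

164 score

Best value-per-unit is mask at 41/6, and filling with it alone uses length 4×6=24. No mix of the others beats 4×41 = 164.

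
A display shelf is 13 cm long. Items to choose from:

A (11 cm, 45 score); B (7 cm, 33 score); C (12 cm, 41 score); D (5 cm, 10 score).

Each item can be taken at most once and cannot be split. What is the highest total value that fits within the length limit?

This is a 0/1 knapsack; check combinations near the capacity.
- A: length 11, value 45
- B+D: length 7+5=12, value 33+10=43
- C: length 12, value 41
- B: length 7, value 33
- D: length 5, value 10
Best: 45 score.

45 score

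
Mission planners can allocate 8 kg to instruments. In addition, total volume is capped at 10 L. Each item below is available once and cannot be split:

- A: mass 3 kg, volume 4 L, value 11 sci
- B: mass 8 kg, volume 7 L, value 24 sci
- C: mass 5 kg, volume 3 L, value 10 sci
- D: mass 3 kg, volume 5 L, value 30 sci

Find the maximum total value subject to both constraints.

Feasible sets respecting both limits:
- A+D: mass 6, volume 9, value 41
- C+D: mass 8, volume 8, value 40
- D: mass 3, volume 5, value 30
- B: mass 8, volume 7, value 24
Best: 41 sci.

41 sci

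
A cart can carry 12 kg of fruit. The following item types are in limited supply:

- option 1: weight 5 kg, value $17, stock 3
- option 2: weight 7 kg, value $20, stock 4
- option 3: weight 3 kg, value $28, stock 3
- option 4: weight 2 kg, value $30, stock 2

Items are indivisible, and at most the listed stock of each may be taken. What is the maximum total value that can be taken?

$116

Best selections within weight 12 and stock limits:
- 2×option 3 + 2×option 4: weight 10, value 116
- 3×option 3 + 1×option 4: weight 11, value 114
Best: $116.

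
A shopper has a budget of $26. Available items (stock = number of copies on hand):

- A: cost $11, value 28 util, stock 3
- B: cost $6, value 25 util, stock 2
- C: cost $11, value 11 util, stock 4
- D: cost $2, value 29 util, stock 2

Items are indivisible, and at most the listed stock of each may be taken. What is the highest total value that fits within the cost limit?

114 util

Top feasible selections:
- 2×A + 2×D: cost 26, value 114
- 1×A + 1×B + 2×D: cost 21, value 111
Best: 114 util.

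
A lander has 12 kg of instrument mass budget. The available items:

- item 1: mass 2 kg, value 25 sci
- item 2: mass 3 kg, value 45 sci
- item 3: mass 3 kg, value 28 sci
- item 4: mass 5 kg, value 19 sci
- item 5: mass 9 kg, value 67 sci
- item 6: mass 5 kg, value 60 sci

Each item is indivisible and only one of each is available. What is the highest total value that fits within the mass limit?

Check high-value combinations within 12 kg:
- item 2+item 3+item 6: mass 3+3+5=11, value 45+28+60=133
- item 1+item 2+item 6: mass 2+3+5=10, value 25+45+60=130
- item 1+item 3+item 6: mass 2+3+5=10, value 25+28+60=113
Best: 133 sci.

133 sci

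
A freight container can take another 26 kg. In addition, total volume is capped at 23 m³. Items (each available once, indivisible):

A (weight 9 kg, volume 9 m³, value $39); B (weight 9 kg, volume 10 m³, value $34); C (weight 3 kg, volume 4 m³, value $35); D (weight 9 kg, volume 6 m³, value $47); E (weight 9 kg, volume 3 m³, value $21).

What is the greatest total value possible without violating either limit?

$121

Feasible sets respecting both limits:
- A+C+D: weight 21, volume 19, value 121
- B+C+D: weight 21, volume 20, value 116
- A+B+C: weight 21, volume 23, value 108
Best: $121.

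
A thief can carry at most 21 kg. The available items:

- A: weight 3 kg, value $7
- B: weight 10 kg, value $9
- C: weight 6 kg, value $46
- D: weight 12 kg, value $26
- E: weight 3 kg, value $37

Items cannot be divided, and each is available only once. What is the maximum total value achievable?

$109

Check high-value combinations within 21 kg:
- C+D+E: weight 6+12+3=21, value 46+26+37=109
- B+C+E: weight 10+6+3=19, value 9+46+37=92
- A+C+E: weight 3+6+3=12, value 7+46+37=90
- C+E: weight 6+3=9, value 46+37=83
- A+C+D: weight 3+6+12=21, value 7+46+26=79
Best: $109.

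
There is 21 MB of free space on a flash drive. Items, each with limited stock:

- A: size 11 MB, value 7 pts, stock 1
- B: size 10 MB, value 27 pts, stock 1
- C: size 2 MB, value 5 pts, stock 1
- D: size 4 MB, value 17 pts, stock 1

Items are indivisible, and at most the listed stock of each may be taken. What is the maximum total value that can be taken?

Top feasible selections:
- 1×B + 1×C + 1×D: size 16, value 49
- 1×B + 1×D: size 14, value 44
- 1×A + 1×B: size 21, value 34
- 1×B + 1×C: size 12, value 32
Best: 49 pts.

49 pts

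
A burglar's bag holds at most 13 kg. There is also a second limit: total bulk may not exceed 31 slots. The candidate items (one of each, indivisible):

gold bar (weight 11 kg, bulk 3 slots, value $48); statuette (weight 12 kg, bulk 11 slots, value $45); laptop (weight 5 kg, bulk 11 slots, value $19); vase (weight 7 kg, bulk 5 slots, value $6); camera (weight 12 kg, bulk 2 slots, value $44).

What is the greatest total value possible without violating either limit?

Feasible sets respecting both limits:
- gold bar: weight 11, bulk 3, value 48
- statuette: weight 12, bulk 11, value 45
- camera: weight 12, bulk 2, value 44
Best: $48.

$48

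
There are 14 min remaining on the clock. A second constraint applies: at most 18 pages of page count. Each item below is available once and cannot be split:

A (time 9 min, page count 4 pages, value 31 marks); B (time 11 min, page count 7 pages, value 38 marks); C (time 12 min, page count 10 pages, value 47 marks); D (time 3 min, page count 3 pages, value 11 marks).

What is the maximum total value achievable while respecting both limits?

49 marks

Feasible sets respecting both limits:
- B+D: time 14, page count 10, value 49
- C: time 12, page count 10, value 47
- A+D: time 12, page count 7, value 42
- B: time 11, page count 7, value 38
Best: 49 marks.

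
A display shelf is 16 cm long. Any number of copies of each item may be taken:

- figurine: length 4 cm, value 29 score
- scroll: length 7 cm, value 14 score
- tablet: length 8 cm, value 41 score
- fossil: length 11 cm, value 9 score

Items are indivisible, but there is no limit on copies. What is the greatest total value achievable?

Best value-per-unit is figurine at 29/4, and filling with it alone uses length 4×4=16. No mix of the others beats 4×29 = 116.

116 score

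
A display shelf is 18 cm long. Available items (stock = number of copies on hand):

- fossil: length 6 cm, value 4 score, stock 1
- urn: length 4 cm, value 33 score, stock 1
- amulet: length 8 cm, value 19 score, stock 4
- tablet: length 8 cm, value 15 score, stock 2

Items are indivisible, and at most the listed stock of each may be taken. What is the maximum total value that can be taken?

56 score

Best selections within length 18 and stock limits:
- 1×fossil + 1×urn + 1×amulet: length 18, value 56
- 1×urn + 1×amulet: length 12, value 52
- 1×fossil + 1×urn + 1×tablet: length 18, value 52
Best: 56 score.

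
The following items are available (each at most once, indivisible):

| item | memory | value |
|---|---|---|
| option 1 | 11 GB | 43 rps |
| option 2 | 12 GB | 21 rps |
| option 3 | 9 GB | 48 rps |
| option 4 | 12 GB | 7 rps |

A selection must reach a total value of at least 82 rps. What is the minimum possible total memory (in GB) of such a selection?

20

Subsets with value ≥ 82, sorted by total memory:
- option 1+option 3: memory 20, value 91
- option 1+option 2+option 3: memory 32, value 112
- option 1+option 3+option 4: memory 32, value 98
Minimum memory: 20 GB.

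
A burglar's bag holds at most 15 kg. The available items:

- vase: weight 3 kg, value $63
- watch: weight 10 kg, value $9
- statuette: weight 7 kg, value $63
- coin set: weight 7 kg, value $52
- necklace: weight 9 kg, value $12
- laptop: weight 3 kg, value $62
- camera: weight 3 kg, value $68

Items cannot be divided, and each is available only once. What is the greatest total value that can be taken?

This is a 0/1 knapsack; check combinations near the capacity.
- vase+statuette+camera: weight 3+7+3=13, value 63+63+68=194
- vase+laptop+camera: weight 3+3+3=9, value 63+62+68=193
- statuette+laptop+camera: weight 7+3+3=13, value 63+62+68=193
- vase+statuette+laptop: weight 3+7+3=13, value 63+63+62=188
- vase+coin set+camera: weight 3+7+3=13, value 63+52+68=183
Best: $194.

$194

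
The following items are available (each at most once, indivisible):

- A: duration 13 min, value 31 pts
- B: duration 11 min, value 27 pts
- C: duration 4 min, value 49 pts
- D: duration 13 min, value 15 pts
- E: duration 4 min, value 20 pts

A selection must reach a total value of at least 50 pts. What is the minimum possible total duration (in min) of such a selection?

8

Subsets with value ≥ 50, sorted by total duration:
- C+E: duration 8, value 69
- B+C: duration 15, value 76
- A+C: duration 17, value 80
- C+D: duration 17, value 64
Minimum duration: 8 min.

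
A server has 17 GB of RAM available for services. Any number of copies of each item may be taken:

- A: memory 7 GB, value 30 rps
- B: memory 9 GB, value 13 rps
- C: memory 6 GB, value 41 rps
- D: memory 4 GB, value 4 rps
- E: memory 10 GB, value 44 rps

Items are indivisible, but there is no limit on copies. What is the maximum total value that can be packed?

86 rps

Best value-per-unit is C at 41/6; filling with it alone gives 2×41 = 82.
Optimal mix: 2×C + 1×D → memory 16, value 86.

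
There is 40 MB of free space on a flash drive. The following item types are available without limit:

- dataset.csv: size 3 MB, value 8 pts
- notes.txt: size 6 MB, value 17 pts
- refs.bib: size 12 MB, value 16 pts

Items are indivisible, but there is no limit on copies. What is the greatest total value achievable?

Best value-per-unit is notes.txt at 17/6; filling with it alone gives 6×17 = 102.
Optimal mix: 1×dataset.csv + 6×notes.txt → size 39, value 110.

110 pts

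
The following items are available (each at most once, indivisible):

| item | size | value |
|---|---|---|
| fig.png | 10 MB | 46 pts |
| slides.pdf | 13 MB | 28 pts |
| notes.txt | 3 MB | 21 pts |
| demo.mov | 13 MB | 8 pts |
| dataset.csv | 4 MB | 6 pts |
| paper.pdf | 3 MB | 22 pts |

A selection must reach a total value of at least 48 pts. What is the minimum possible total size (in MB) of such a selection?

10

Subsets with value ≥ 48, sorted by total size:
- notes.txt+dataset.csv+paper.pdf: size 10, value 49
- fig.png+paper.pdf: size 13, value 68
- fig.png+notes.txt: size 13, value 67
- fig.png+dataset.csv: size 14, value 52
Minimum size: 10 MB.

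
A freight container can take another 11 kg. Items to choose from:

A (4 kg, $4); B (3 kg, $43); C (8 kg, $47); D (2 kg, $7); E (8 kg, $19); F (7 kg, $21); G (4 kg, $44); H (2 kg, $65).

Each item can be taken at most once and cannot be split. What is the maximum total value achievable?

Check high-value combinations within 11 kg:
- B+D+G+H: weight 3+2+4+2=11, value 43+7+44+65=159
- B+G+H: weight 3+4+2=9, value 43+44+65=152
- A+B+D+H: weight 4+3+2+2=11, value 4+43+7+65=119
Best: $159.

$159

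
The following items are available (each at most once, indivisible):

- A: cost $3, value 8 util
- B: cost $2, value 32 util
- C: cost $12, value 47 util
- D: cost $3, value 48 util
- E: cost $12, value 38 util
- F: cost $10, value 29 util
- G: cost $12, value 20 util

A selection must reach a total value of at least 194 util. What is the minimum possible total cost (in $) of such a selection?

39

Subsets with value ≥ 194, sorted by total cost:
- B+C+D+E+F: cost 39, value 194
- A+B+C+D+E+F: cost 42, value 202
Minimum cost: 39 $.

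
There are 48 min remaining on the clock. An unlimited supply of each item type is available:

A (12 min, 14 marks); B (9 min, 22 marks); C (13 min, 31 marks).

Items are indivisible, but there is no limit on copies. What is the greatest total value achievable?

115 marks

Best value-per-unit is B at 22/9; filling with it alone gives 5×22 = 110.
Optimal mix: 1×B + 3×C → time 48, value 115.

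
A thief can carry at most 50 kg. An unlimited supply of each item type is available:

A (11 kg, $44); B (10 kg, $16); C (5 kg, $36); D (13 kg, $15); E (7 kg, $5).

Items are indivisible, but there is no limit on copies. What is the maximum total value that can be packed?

$360

Best value-per-unit is C at 36/5, and filling with it alone uses weight 10×5=50. No mix of the others beats 10×36 = 360.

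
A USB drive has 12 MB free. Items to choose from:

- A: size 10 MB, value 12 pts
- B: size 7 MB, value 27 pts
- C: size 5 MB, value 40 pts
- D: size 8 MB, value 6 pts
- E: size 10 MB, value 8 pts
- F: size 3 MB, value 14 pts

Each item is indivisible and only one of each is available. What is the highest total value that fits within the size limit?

67 pts

This is a 0/1 knapsack; check combinations near the capacity.
- B+C: size 7+5=12, value 27+40=67
- C+F: size 5+3=8, value 40+14=54
- B+F: size 7+3=10, value 27+14=41
- C: size 5, value 40
- B: size 7, value 27
Best: 67 pts.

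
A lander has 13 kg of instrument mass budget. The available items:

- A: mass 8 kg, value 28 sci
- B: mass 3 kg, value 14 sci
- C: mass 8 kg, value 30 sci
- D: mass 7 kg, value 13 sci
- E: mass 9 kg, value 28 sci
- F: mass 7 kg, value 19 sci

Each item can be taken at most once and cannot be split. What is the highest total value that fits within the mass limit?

44 sci

Check high-value combinations within 13 kg:
- B+C: mass 3+8=11, value 14+30=44
- A+B: mass 8+3=11, value 28+14=42
- B+E: mass 3+9=12, value 14+28=42
- B+F: mass 3+7=10, value 14+19=33
Best: 44 sci.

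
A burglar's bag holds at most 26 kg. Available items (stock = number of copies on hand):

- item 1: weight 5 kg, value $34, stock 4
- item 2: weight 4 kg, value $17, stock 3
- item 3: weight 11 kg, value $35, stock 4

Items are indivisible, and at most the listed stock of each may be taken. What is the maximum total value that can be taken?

$153

Top feasible selections:
- 4×item 1 + 1×item 2: weight 24, value 153
- 3×item 1 + 1×item 3: weight 26, value 137
Best: $153.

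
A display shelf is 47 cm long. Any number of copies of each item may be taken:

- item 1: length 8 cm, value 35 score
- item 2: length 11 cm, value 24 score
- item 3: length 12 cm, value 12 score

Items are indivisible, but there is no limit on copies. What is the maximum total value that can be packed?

Best value-per-unit is item 1 at 35/8, and filling with it alone uses length 5×8=40. No mix of the others beats 5×35 = 175.

175 score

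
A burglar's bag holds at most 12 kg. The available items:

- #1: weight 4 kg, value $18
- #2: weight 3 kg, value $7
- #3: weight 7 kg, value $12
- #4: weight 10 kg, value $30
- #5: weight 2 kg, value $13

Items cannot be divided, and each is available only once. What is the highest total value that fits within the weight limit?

$43

Check high-value combinations within 12 kg:
- #4+#5: weight 10+2=12, value 30+13=43
- #1+#2+#5: weight 4+3+2=9, value 18+7+13=38
- #2+#3+#5: weight 3+7+2=12, value 7+12+13=32
- #1+#5: weight 4+2=6, value 18+13=31
- #4: weight 10, value 30
Best: $43.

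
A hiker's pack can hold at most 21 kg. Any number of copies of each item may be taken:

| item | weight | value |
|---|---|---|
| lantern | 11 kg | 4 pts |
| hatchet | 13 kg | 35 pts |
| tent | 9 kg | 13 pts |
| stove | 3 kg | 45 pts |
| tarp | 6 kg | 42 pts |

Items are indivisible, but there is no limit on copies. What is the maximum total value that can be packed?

315 pts

Best value-per-unit is stove at 45/3, and filling with it alone uses weight 7×3=21. No mix of the others beats 7×45 = 315.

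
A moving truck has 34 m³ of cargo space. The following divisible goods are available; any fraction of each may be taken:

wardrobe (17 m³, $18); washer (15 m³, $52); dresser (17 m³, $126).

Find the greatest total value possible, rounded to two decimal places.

180.12

Take in order of value per unit:
- dresser (126/17 per unit): all 17 → value 126, running total 126.00
- washer (52/15 per unit): all 15 → value 52, running total 178.00
- wardrobe (18/17 per unit): 2 of 17 → value 2×18/17 = 2.1176, running total 180.12
Total 180.12.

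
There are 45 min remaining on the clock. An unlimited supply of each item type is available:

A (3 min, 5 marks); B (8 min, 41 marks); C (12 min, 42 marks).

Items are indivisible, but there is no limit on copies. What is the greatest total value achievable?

210 marks

Best value-per-unit is B at 41/8; filling with it alone gives 5×41 = 205.
Optimal mix: 1×A + 5×B → time 43, value 210.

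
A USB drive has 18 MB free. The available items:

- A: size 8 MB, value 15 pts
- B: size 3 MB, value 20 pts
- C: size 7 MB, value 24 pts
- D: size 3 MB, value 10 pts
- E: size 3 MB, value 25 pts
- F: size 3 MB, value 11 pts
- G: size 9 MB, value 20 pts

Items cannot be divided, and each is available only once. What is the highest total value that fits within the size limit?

80 pts

Check high-value combinations within 18 MB:
- B+C+E+F: size 3+7+3+3=16, value 20+24+25+11=80
- B+C+D+E: size 3+7+3+3=16, value 20+24+10+25=79
- B+E+F+G: size 3+3+3+9=18, value 20+25+11+20=76
Best: 80 pts.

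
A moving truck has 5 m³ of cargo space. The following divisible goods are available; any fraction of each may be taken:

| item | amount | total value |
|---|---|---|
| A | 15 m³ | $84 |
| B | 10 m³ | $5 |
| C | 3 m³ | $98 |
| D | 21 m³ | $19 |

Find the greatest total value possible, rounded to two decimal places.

109.20

Take in order of value per unit:
- C (98/3 per unit): all 3 → value 98, running total 98.00
- A (84/15 per unit): 2 of 15 → value 2×84/15 = 11.2000, running total 109.20
Total 109.20.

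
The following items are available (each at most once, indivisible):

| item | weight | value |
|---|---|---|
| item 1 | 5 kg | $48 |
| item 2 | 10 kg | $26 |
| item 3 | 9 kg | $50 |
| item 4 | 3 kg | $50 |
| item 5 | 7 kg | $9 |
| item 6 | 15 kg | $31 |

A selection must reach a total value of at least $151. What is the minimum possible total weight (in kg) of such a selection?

24

Subsets with value ≥ 151, sorted by total weight:
- item 1+item 3+item 4+item 5: weight 24, value 157
- item 1+item 2+item 3+item 4: weight 27, value 174
- item 1+item 3+item 4+item 6: weight 32, value 179
Minimum weight: 24 kg.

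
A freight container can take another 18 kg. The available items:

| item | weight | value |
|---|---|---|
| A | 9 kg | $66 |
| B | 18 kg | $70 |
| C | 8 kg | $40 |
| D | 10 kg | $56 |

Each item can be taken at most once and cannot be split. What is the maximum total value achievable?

$106

Check high-value combinations within 18 kg:
- A+C: weight 9+8=17, value 66+40=106
- C+D: weight 8+10=18, value 40+56=96
- B: weight 18, value 70
Best: $106.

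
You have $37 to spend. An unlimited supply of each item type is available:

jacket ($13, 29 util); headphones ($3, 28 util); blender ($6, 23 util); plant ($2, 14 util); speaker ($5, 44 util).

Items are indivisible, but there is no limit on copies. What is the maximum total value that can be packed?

340 util

Best value-per-unit is headphones at 28/3; filling with it alone gives 12×28 = 336.
Optimal mix: 9×headphones + 2×speaker → cost 37, value 340.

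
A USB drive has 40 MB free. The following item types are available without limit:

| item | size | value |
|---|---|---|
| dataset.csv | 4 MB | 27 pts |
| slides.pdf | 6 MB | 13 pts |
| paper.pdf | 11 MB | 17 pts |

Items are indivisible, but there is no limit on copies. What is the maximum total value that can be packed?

Best value-per-unit is dataset.csv at 27/4, and filling with it alone uses size 10×4=40. No mix of the others beats 10×27 = 270.

270 pts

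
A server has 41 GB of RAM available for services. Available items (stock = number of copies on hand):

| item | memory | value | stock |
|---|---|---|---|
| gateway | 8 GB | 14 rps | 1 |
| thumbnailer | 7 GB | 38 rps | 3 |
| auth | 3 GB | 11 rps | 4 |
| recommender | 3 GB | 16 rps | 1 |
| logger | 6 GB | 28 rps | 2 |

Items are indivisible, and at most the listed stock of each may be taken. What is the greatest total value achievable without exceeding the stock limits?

197 rps

Best selections within memory 41 and stock limits:
- 3×thumbnailer + 1×auth + 1×recommender + 2×logger: memory 39, value 197
- 3×thumbnailer + 2×auth + 2×logger: memory 39, value 192
Best: 197 rps.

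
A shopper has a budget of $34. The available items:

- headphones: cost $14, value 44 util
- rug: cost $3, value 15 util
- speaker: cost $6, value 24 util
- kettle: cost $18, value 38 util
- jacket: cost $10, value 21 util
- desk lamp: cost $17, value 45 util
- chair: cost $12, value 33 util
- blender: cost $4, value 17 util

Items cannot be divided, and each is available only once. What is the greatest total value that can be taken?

109 util

Check high-value combinations within $34:
- headphones+rug+chair+blender: cost 14+3+12+4=33, value 44+15+33+17=109
- headphones+speaker+jacket+blender: cost 14+6+10+4=34, value 44+24+21+17=106
- headphones+rug+speaker+jacket: cost 14+3+6+10=33, value 44+15+24+21=104
- headphones+rug+desk lamp: cost 14+3+17=34, value 44+15+45=104
- rug+speaker+desk lamp+blender: cost 3+6+17+4=30, value 15+24+45+17=101
Best: 109 util.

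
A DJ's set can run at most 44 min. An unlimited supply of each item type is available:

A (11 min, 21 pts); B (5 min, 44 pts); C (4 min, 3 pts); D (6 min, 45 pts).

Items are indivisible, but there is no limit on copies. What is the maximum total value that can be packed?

356 pts

Best value-per-unit is B at 44/5; filling with it alone gives 8×44 = 352.
Optimal mix: 4×B + 4×D → duration 44, value 356.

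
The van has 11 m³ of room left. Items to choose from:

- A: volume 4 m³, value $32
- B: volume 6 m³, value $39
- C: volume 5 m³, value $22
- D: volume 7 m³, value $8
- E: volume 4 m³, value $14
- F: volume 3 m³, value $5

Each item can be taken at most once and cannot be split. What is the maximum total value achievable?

Check high-value combinations within 11 m³:
- A+B: volume 4+6=10, value 32+39=71
- B+C: volume 6+5=11, value 39+22=61
- A+C: volume 4+5=9, value 32+22=54
Best: $71.

$71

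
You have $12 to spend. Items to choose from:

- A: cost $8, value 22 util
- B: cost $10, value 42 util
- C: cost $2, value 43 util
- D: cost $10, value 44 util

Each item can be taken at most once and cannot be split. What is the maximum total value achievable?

Check high-value combinations within $12:
- C+D: cost 2+10=12, value 43+44=87
- B+C: cost 10+2=12, value 42+43=85
- A+C: cost 8+2=10, value 22+43=65
- D: cost 10, value 44
Best: 87 util.

87 util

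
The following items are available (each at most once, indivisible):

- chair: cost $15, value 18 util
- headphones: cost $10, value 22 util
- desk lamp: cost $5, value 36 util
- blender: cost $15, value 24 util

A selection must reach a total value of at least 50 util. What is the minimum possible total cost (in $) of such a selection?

Subsets with value ≥ 50, sorted by total cost:
- headphones+desk lamp: cost 15, value 58
- desk lamp+blender: cost 20, value 60
- chair+desk lamp: cost 20, value 54
Minimum cost: 15 $.

15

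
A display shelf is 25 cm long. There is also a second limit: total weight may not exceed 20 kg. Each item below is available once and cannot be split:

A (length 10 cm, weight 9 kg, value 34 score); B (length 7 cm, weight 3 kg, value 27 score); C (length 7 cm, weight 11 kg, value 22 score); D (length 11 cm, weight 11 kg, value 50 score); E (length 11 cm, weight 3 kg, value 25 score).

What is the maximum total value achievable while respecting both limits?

Feasible sets respecting both limits:
- A+D: length 21, weight 20, value 84
- B+D: length 18, weight 14, value 77
- D+E: length 22, weight 14, value 75
Best: 84 score.

84 score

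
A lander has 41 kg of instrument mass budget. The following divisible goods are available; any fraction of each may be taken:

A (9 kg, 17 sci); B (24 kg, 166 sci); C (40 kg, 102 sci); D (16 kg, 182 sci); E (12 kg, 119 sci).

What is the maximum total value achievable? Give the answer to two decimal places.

390.92

Take in order of value per unit:
- D (182/16 per unit): all 16 → value 182, running total 182.00
- E (119/12 per unit): all 12 → value 119, running total 301.00
- B (166/24 per unit): 13 of 24 → value 13×166/24 = 89.9167, running total 390.92
Total 390.92.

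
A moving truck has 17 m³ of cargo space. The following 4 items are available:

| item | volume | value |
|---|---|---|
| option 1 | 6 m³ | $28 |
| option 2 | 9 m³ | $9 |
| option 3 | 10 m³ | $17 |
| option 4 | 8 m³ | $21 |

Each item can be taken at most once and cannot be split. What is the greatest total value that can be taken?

$49

Check high-value combinations within 17 m³:
- option 1+option 4: volume 6+8=14, value 28+21=49
- option 1+option 3: volume 6+10=16, value 28+17=45
- option 1+option 2: volume 6+9=15, value 28+9=37
- option 2+option 4: volume 9+8=17, value 9+21=30
- option 1: volume 6, value 28
Best: $49.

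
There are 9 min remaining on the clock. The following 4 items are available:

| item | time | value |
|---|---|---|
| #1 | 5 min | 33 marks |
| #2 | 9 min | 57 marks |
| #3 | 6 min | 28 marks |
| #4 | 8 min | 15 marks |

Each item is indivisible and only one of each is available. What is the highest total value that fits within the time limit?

57 marks

This is a 0/1 knapsack; check combinations near the capacity.
- #2: time 9, value 57
- #1: time 5, value 33
- #3: time 6, value 28
- #4: time 8, value 15
Best: 57 marks.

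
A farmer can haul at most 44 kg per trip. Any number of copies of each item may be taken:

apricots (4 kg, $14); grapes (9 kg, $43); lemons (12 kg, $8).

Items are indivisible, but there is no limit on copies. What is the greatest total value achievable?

$200

Best value-per-unit is grapes at 43/9; filling with it alone gives 4×43 = 172.
Optimal mix: 2×apricots + 4×grapes → weight 44, value 200.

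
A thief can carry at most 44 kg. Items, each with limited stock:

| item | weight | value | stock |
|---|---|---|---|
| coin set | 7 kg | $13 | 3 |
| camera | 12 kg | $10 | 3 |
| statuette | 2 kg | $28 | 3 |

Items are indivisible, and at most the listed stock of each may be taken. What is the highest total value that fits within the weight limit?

Best selections within weight 44 and stock limits:
- 3×coin set + 1×camera + 3×statuette: weight 39, value 133
- 2×coin set + 2×camera + 3×statuette: weight 44, value 130
Best: $133.

$133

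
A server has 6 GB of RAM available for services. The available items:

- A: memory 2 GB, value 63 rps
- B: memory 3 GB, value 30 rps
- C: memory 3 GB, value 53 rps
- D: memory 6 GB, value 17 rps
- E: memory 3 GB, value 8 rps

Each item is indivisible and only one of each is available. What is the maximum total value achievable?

This is a 0/1 knapsack; check combinations near the capacity.
- A+C: memory 2+3=5, value 63+53=116
- A+B: memory 2+3=5, value 63+30=93
- B+C: memory 3+3=6, value 30+53=83
- A+E: memory 2+3=5, value 63+8=71
Best: 116 rps.

116 rps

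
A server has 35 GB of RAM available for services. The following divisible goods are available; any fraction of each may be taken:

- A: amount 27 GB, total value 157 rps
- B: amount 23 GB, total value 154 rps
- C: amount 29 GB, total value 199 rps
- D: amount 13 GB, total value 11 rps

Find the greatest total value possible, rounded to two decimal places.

239.17

Take in order of value per unit:
- C (199/29 per unit): all 29 → value 199, running total 199.00
- B (154/23 per unit): 6 of 23 → value 6×154/23 = 40.1739, running total 239.17
Total 239.17.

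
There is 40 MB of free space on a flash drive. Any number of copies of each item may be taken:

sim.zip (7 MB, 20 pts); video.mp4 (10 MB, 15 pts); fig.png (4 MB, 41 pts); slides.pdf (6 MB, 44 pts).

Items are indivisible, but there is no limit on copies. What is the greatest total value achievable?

410 pts

Best value-per-unit is fig.png at 41/4, and filling with it alone uses size 10×4=40. No mix of the others beats 10×41 = 410.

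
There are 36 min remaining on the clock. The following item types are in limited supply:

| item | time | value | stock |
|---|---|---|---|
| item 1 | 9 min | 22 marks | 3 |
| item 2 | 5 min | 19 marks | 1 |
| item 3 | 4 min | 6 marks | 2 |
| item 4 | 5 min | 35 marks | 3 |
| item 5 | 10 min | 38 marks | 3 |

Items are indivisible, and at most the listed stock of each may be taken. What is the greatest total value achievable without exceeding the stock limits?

181 marks

Best selections within time 36 and stock limits:
- 3×item 4 + 2×item 5: time 35, value 181
- 1×item 2 + 1×item 3 + 3×item 4 + 1×item 5: time 34, value 168
- 1×item 1 + 3×item 4 + 1×item 5: time 34, value 165
Best: 181 marks.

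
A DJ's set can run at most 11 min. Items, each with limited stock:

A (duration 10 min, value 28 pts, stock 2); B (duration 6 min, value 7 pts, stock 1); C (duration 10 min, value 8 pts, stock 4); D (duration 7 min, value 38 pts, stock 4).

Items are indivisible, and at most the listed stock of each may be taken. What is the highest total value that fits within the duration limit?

Top feasible selections:
- 1×D: duration 7, value 38
- 1×A: duration 10, value 28
- 1×C: duration 10, value 8
- 1×B: duration 6, value 7
Best: 38 pts.

38 pts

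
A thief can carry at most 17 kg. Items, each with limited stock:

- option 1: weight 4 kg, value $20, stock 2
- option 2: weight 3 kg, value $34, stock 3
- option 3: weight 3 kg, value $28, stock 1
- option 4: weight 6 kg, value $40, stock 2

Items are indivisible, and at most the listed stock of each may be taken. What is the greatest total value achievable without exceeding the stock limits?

Best selections within weight 17 and stock limits:
- 1×option 1 + 3×option 2 + 1×option 3: weight 16, value 150
- 3×option 2 + 1×option 4: weight 15, value 142
- 2×option 1 + 3×option 2: weight 17, value 142
Best: $150.

$150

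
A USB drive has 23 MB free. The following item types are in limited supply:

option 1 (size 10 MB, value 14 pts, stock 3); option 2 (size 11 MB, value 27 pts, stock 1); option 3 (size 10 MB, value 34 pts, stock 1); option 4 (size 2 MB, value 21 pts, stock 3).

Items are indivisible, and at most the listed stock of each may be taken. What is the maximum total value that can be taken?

Best selections within size 23 and stock limits:
- 1×option 3 + 3×option 4: size 16, value 97
- 1×option 2 + 3×option 4: size 17, value 90
- 1×option 2 + 1×option 3 + 1×option 4: size 23, value 82
- 1×option 1 + 3×option 4: size 16, value 77
Best: 97 pts.

97 pts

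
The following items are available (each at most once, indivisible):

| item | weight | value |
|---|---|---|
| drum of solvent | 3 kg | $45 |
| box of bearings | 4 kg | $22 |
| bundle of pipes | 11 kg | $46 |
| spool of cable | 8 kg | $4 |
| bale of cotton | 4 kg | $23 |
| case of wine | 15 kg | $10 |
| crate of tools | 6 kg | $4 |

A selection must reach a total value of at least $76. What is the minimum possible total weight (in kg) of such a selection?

11

Subsets with value ≥ 76, sorted by total weight:
- drum of solvent+box of bearings+bale of cotton: weight 11, value 90
- drum of solvent+bundle of pipes: weight 14, value 91
Minimum weight: 11 kg.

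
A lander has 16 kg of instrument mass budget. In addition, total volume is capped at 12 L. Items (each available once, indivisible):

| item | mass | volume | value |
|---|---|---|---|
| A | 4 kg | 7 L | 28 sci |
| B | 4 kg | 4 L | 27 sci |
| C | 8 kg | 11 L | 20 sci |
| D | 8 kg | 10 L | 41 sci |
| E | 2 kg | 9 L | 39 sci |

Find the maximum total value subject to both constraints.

55 sci

Feasible sets respecting both limits:
- A+B: mass 8, volume 11, value 55
- D: mass 8, volume 10, value 41
- E: mass 2, volume 9, value 39
Best: 55 sci.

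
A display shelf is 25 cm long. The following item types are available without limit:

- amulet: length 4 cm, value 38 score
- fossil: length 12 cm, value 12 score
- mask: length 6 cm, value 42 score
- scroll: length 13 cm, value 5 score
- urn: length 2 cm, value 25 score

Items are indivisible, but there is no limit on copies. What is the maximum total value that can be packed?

300 score

Best value-per-unit is urn at 25/2, and filling with it alone uses length 12×2=24. No mix of the others beats 12×25 = 300.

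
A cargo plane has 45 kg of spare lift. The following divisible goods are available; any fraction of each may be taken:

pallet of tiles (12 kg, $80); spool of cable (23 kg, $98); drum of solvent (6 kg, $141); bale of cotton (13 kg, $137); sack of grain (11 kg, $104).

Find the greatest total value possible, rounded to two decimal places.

Take in order of value per unit:
- drum of solvent (141/6 per unit): all 6 → value 141, running total 141.00
- bale of cotton (137/13 per unit): all 13 → value 137, running total 278.00
- sack of grain (104/11 per unit): all 11 → value 104, running total 382.00
- pallet of tiles (80/12 per unit): all 12 → value 80, running total 462.00
- spool of cable (98/23 per unit): 3 of 23 → value 3×98/23 = 12.7826, running total 474.78
Total 474.78.

474.78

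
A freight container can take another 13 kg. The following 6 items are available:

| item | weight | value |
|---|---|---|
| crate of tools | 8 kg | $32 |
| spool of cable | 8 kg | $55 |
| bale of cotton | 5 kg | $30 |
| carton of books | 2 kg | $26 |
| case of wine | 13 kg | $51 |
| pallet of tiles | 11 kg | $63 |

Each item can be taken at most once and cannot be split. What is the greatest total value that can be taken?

This is a 0/1 knapsack; check combinations near the capacity.
- carton of books+pallet of tiles: weight 2+11=13, value 26+63=89
- spool of cable+bale of cotton: weight 8+5=13, value 55+30=85
- spool of cable+carton of books: weight 8+2=10, value 55+26=81
- pallet of tiles: weight 11, value 63
Best: $89.

$89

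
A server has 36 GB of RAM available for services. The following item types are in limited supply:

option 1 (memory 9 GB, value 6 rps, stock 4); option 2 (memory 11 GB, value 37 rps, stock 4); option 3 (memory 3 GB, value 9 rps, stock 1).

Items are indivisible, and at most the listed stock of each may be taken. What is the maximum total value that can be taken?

Top feasible selections:
- 3×option 2 + 1×option 3: memory 36, value 120
- 3×option 2: memory 33, value 111
- 1×option 1 + 2×option 2 + 1×option 3: memory 34, value 89
- 2×option 2 + 1×option 3: memory 25, value 83
Best: 120 rps.

120 rps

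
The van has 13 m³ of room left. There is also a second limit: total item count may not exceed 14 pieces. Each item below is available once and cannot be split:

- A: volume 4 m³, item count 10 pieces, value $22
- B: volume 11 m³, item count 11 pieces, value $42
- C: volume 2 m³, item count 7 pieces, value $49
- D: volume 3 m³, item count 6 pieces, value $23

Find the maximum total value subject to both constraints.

Feasible sets respecting both limits:
- C+D: volume 5, item count 13, value 72
- C: volume 2, item count 7, value 49
- B: volume 11, item count 11, value 42
- D: volume 3, item count 6, value 23
Best: $72.

$72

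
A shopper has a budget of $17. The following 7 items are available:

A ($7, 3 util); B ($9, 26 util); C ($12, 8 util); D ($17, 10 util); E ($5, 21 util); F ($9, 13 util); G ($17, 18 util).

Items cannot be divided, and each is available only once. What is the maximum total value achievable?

47 util

Check high-value combinations within $17:
- B+E: cost 9+5=14, value 26+21=47
- E+F: cost 5+9=14, value 21+13=34
- A+B: cost 7+9=16, value 3+26=29
Best: 47 util.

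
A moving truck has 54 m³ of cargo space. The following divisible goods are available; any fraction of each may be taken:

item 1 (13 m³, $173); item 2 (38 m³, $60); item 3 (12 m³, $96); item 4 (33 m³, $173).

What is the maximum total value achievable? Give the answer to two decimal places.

Take in order of value per unit:
- item 1 (173/13 per unit): all 13 → value 173, running total 173.00
- item 3 (96/12 per unit): all 12 → value 96, running total 269.00
- item 4 (173/33 per unit): 29 of 33 → value 29×173/33 = 152.0303, running total 421.03
Total 421.03.

421.03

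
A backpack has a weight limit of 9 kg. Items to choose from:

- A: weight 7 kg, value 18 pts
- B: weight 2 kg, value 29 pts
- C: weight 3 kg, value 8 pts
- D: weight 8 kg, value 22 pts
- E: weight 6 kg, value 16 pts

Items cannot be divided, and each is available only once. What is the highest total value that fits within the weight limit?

Check high-value combinations within 9 kg:
- A+B: weight 7+2=9, value 18+29=47
- B+E: weight 2+6=8, value 29+16=45
- B+C: weight 2+3=5, value 29+8=37
- B: weight 2, value 29
- C+E: weight 3+6=9, value 8+16=24
Best: 47 pts.

47 pts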